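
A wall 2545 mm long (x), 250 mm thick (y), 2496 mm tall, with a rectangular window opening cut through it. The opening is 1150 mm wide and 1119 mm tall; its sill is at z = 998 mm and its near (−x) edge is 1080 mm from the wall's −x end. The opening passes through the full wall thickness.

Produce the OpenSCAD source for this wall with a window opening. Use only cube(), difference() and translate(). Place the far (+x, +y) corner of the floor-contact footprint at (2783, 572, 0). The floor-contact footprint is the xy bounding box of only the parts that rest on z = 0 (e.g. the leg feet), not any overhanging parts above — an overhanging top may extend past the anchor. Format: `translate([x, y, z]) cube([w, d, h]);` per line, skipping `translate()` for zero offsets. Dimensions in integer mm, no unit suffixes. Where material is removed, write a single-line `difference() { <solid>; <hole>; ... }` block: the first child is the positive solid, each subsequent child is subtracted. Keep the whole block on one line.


difference() { translate([238, 322, 0]) cube([2545, 250, 2496]); translate([1318, 322, 998]) cube([1150, 250, 1119]); }


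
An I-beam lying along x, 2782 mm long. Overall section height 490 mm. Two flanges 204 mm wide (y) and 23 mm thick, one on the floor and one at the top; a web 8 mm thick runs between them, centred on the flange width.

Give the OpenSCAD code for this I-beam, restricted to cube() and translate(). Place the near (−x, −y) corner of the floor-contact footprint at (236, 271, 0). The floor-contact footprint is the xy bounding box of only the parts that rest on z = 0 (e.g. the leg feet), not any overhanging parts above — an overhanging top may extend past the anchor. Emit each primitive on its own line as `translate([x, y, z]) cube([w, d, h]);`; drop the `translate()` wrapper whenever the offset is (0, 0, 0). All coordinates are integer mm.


translate([236, 271, 0]) cube([2782, 204, 23]);
translate([236, 369, 23]) cube([2782, 8, 444]);
translate([236, 271, 467]) cube([2782, 204, 23]);


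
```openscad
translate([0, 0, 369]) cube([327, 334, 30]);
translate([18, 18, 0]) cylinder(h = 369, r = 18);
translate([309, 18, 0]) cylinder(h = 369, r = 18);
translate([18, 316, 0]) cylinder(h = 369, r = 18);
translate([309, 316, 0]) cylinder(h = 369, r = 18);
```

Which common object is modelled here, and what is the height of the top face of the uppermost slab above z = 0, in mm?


A stool. The seat height is 399 mm.

A 327×334×30 slab at z = 369 on four corner cylinders — a stool. The seat top is 369 + 30 = 399 mm.


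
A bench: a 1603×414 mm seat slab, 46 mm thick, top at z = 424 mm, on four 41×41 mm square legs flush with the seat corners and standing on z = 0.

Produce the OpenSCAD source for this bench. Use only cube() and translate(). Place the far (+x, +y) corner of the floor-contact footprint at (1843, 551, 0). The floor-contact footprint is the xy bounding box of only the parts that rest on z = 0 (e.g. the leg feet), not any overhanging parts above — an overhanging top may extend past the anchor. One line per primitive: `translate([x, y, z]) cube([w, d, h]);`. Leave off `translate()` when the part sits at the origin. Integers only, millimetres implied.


// leg_h = 424 − 46 = 378
translate([240, 137, 378]) cube([1603, 414, 46]);
translate([240, 137, 0]) cube([41, 41, 378]);
translate([240, 510, 0]) cube([41, 41, 378]);
translate([1802, 137, 0]) cube([41, 41, 378]);
translate([1802, 510, 0]) cube([41, 41, 378]);


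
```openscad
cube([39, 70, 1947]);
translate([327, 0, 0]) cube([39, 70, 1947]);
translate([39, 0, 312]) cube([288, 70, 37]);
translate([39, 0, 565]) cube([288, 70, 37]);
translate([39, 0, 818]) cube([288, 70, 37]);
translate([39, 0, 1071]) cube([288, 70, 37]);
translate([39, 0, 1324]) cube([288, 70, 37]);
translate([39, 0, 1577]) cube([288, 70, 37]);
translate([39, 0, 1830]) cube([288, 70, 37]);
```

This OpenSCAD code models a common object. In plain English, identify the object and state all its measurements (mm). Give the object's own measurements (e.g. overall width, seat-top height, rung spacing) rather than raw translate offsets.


A straight ladder. Two 39×70 mm vertical rails, 1947 mm tall, stand 366 mm apart (outside-to-outside) with their front faces coplanar on the −y side. 7 rungs, each 70 mm deep and 37 mm tall, span between the inner faces of the rails, front faces flush with the rails. The lowest rung's underside is at z = 312 mm and rungs are spaced 253 mm apart (underside to underside).


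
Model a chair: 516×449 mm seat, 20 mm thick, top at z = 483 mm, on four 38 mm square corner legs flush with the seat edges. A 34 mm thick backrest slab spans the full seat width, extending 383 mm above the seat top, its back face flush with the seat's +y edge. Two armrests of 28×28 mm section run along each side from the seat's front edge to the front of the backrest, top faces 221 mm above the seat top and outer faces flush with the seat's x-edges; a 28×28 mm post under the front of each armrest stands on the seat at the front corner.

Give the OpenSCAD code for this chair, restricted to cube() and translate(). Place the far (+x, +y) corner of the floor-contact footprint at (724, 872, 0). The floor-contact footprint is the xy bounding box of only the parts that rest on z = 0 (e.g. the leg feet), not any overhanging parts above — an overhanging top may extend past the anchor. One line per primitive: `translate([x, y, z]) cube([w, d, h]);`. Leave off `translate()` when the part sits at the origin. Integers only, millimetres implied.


translate([208, 423, 463]) cube([516, 449, 20]);
translate([208, 423, 0]) cube([38, 38, 463]);
translate([686, 423, 0]) cube([38, 38, 463]);
translate([208, 834, 0]) cube([38, 38, 463]);
translate([686, 834, 0]) cube([38, 38, 463]);
translate([208, 838, 483]) cube([516, 34, 383]);
translate([208, 423, 676]) cube([28, 415, 28]);
translate([696, 423, 676]) cube([28, 415, 28]);
translate([208, 423, 483]) cube([28, 28, 193]);
translate([696, 423, 483]) cube([28, 28, 193]);


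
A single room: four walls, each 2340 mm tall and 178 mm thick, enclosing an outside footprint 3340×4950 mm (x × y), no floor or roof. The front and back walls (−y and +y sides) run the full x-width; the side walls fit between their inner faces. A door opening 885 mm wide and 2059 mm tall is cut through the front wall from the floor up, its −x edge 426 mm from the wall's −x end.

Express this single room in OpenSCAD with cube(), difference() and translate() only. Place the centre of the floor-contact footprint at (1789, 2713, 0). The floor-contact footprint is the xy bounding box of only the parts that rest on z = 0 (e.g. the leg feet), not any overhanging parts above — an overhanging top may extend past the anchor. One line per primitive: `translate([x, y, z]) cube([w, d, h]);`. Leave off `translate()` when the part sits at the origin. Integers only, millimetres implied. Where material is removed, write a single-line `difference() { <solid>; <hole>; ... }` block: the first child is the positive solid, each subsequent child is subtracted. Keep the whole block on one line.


difference() { translate([119, 238, 0]) cube([3340, 178, 2340]); translate([545, 238, 0]) cube([885, 178, 2059]); }
translate([119, 5010, 0]) cube([3340, 178, 2340]);
translate([119, 416, 0]) cube([178, 4594, 2340]);
translate([3281, 416, 0]) cube([178, 4594, 2340]);


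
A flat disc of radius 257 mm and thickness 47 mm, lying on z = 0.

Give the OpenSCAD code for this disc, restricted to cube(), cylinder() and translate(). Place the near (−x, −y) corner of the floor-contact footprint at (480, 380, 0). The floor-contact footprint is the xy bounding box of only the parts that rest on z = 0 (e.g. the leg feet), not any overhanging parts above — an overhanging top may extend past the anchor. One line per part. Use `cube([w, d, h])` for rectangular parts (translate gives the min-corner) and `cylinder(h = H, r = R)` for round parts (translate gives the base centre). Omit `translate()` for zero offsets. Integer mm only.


translate([737, 637, 0]) cylinder(h = 47, r = 257);


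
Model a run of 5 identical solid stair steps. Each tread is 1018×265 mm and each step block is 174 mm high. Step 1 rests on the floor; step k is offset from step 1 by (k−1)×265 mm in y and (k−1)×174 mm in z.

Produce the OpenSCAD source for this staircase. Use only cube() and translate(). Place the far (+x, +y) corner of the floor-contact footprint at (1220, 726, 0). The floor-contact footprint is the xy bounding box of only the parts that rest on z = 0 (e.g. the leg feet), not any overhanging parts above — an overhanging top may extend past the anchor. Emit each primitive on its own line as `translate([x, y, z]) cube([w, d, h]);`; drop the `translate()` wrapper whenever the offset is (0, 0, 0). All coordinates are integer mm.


translate([202, 461, 0]) cube([1018, 265, 174]);
translate([202, 726, 174]) cube([1018, 265, 174]);
translate([202, 991, 348]) cube([1018, 265, 174]);
translate([202, 1256, 522]) cube([1018, 265, 174]);
translate([202, 1521, 696]) cube([1018, 265, 174]);


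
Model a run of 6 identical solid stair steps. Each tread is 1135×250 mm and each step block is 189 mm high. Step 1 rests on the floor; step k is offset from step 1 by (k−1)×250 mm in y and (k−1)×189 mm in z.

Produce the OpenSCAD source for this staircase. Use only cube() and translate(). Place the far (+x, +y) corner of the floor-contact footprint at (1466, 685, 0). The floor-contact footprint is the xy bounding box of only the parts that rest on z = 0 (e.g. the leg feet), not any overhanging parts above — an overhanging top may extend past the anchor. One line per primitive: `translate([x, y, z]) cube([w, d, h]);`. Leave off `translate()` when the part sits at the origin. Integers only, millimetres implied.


translate([331, 435, 0]) cube([1135, 250, 189]);
translate([331, 685, 189]) cube([1135, 250, 189]);
translate([331, 935, 378]) cube([1135, 250, 189]);
translate([331, 1185, 567]) cube([1135, 250, 189]);
translate([331, 1435, 756]) cube([1135, 250, 189]);
translate([331, 1685, 945]) cube([1135, 250, 189]);


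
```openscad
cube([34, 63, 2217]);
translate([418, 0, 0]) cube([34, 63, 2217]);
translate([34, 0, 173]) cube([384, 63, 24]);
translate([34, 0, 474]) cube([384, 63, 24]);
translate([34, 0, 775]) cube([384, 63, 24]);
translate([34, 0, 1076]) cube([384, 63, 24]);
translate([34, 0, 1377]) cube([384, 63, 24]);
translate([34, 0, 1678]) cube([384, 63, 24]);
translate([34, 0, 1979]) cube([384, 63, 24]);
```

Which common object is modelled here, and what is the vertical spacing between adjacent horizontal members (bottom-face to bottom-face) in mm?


A ladder. The rung spacing is 301 mm.

Two tall 34×63 posts with 7 short bars between them — a ladder. Adjacent rungs sit at z = 173 and z = 474, so the spacing is 474 − 173 = 301 mm.


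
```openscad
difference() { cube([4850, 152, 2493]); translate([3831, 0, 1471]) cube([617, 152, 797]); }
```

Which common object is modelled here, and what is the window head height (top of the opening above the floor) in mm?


A wall with a window opening. The window head height is 2268 mm.

A wall with a rectangular opening subtracted — a window. Sill at z = 1471, opening 797 mm tall, so the head is at 1471 + 797 = 2268 mm.


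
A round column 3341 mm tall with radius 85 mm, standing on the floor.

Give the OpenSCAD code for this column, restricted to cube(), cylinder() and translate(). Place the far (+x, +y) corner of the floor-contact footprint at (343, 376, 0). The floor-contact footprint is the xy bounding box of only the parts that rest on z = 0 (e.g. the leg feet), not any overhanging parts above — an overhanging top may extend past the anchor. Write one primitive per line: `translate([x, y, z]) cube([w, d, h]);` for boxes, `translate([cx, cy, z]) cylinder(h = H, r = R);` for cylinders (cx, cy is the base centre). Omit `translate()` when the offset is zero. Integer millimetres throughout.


translate([258, 291, 0]) cylinder(h = 3341, r = 85);


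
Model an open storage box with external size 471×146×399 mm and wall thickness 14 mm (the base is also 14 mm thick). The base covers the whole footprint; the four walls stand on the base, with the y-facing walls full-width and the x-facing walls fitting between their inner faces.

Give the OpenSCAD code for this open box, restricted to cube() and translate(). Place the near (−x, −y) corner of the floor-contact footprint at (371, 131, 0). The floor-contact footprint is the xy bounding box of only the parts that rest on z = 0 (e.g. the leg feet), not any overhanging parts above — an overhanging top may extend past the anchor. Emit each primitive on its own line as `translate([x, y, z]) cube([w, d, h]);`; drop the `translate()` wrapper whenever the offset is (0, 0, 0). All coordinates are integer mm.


translate([371, 131, 0]) cube([471, 146, 14]);
translate([371, 131, 14]) cube([471, 14, 385]);
translate([371, 263, 14]) cube([471, 14, 385]);
translate([371, 145, 14]) cube([14, 118, 385]);
translate([828, 145, 14]) cube([14, 118, 385]);


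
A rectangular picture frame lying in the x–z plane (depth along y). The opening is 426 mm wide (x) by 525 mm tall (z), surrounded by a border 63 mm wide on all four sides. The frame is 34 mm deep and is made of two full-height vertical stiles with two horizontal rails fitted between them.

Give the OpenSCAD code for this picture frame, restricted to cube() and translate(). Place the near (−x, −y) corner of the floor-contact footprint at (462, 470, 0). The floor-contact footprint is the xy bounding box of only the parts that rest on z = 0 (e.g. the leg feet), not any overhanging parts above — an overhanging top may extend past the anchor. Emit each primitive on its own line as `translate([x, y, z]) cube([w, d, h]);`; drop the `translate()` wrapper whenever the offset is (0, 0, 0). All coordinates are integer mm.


translate([462, 470, 0]) cube([63, 34, 651]);
translate([951, 470, 0]) cube([63, 34, 651]);
translate([525, 470, 0]) cube([426, 34, 63]);
translate([525, 470, 588]) cube([426, 34, 63]);


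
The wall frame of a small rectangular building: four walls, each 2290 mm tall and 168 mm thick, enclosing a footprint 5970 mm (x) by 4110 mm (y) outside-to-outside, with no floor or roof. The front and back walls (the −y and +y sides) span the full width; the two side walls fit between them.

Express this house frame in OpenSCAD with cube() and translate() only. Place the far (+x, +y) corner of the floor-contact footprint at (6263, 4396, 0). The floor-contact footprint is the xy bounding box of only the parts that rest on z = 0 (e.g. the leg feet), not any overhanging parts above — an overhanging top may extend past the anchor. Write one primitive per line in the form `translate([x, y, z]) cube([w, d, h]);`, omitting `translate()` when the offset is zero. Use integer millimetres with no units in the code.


translate([293, 286, 0]) cube([5970, 168, 2290]);
translate([293, 4228, 0]) cube([5970, 168, 2290]);
translate([293, 454, 0]) cube([168, 3774, 2290]);
translate([6095, 454, 0]) cube([168, 3774, 2290]);


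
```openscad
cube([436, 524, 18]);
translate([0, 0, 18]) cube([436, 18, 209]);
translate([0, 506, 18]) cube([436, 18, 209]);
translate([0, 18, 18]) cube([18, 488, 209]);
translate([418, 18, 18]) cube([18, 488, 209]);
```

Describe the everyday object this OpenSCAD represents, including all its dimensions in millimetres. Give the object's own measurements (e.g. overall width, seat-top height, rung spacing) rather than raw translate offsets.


An open-topped rectangular box: outside dimensions 436×524×227 mm, with a uniform wall and base thickness of 18 mm. The base is a full 436×524 slab on the floor; four walls sit on top of the base. The front and back walls (the −y and +y sides) span the full width; the two side walls fit between them.


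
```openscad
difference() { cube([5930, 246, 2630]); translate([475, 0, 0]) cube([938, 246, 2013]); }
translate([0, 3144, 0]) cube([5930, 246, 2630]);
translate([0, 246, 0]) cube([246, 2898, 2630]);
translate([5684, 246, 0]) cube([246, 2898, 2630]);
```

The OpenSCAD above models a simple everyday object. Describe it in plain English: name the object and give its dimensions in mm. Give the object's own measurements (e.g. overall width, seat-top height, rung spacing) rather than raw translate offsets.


A single room: four walls, each 2630 mm tall and 246 mm thick, enclosing an outside footprint 5930×3390 mm (x × y), no floor or roof. The front and back walls (−y and +y sides) run the full x-width; the side walls fit between their inner faces. A door opening 938 mm wide and 2013 mm tall is cut through the front wall from the floor up, its −x edge 475 mm from the wall's −x end.


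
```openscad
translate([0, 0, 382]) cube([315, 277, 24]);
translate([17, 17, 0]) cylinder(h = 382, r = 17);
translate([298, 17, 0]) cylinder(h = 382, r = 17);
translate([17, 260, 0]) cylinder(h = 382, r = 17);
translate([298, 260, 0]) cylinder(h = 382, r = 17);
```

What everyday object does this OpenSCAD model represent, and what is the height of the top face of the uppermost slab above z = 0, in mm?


A stool. The seat height is 406 mm.

A 315×277×24 slab at z = 382 on four corner cylinders — a stool. The seat top is 382 + 24 = 406 mm.


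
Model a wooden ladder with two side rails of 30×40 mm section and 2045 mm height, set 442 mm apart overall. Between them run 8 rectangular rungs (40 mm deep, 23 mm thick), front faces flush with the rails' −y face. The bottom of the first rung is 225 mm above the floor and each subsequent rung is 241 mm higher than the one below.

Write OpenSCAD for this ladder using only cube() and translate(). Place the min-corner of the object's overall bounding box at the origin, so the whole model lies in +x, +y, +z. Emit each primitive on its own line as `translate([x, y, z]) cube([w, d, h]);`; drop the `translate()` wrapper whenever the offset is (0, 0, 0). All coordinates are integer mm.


// rung span = 442 - 2*30 = 382
// rung[k] z = 225 + k*241
cube([30, 40, 2045]);
translate([412, 0, 0]) cube([30, 40, 2045]);
translate([30, 0, 225]) cube([382, 40, 23]);
translate([30, 0, 466]) cube([382, 40, 23]);
translate([30, 0, 707]) cube([382, 40, 23]);
translate([30, 0, 948]) cube([382, 40, 23]);
translate([30, 0, 1189]) cube([382, 40, 23]);
translate([30, 0, 1430]) cube([382, 40, 23]);
translate([30, 0, 1671]) cube([382, 40, 23]);
translate([30, 0, 1912]) cube([382, 40, 23]);


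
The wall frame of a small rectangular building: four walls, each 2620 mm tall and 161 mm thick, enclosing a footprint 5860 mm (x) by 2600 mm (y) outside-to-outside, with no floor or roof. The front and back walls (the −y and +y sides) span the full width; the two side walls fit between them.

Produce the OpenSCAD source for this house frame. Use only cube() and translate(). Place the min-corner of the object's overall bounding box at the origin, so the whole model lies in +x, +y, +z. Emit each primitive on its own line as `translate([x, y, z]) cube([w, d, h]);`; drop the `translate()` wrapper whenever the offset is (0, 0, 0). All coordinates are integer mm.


cube([5860, 161, 2620]);
translate([0, 2439, 0]) cube([5860, 161, 2620]);
translate([0, 161, 0]) cube([161, 2278, 2620]);
translate([5699, 161, 0]) cube([161, 2278, 2620]);


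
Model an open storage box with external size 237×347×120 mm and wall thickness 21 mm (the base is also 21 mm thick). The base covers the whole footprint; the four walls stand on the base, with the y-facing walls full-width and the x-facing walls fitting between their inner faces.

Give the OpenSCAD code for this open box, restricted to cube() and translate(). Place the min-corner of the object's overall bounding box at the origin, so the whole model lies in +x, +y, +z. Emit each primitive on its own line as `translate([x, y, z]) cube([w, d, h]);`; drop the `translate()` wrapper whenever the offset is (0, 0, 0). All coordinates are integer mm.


cube([237, 347, 21]);
translate([0, 0, 21]) cube([237, 21, 99]);
translate([0, 326, 21]) cube([237, 21, 99]);
translate([0, 21, 21]) cube([21, 305, 99]);
translate([216, 21, 21]) cube([21, 305, 99]);


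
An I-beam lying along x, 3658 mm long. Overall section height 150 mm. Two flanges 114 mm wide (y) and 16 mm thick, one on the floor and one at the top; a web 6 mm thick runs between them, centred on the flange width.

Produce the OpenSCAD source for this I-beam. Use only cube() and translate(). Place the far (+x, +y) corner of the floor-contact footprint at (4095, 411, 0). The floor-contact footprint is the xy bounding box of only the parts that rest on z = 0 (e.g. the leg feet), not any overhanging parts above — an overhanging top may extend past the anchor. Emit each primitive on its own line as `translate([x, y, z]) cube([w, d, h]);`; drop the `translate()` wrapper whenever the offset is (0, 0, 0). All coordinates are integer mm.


translate([437, 297, 0]) cube([3658, 114, 16]);
translate([437, 351, 16]) cube([3658, 6, 118]);
translate([437, 297, 134]) cube([3658, 114, 16]);


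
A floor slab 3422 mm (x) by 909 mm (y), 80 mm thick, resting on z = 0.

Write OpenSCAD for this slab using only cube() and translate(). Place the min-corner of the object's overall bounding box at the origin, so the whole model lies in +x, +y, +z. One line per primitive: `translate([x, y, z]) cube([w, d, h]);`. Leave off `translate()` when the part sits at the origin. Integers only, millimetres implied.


cube([3422, 909, 80]);


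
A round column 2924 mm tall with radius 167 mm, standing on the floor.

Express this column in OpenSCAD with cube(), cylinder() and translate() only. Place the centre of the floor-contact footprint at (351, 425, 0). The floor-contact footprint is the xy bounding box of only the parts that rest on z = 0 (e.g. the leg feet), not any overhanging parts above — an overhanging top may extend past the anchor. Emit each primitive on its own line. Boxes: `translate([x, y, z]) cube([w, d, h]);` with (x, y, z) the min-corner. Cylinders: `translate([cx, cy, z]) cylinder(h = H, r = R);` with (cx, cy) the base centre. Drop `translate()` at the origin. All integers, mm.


translate([351, 425, 0]) cylinder(h = 2924, r = 167);


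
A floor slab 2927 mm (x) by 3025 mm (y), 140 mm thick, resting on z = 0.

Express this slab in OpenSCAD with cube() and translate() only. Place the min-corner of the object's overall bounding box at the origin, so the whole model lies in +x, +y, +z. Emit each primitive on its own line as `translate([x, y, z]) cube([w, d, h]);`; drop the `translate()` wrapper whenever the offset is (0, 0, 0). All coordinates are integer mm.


cube([2927, 3025, 140]);


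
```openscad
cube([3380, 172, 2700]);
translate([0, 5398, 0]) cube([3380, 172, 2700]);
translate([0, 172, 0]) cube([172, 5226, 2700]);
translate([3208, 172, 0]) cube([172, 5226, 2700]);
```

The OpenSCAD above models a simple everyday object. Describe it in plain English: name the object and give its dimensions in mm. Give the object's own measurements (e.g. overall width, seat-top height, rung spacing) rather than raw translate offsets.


The wall frame of a small rectangular building: four walls, each 2700 mm tall and 172 mm thick, enclosing a footprint 3380 mm (x) by 5570 mm (y) outside-to-outside, with no floor or roof. The front and back walls (the −y and +y sides) span the full width; the two side walls fit between them.


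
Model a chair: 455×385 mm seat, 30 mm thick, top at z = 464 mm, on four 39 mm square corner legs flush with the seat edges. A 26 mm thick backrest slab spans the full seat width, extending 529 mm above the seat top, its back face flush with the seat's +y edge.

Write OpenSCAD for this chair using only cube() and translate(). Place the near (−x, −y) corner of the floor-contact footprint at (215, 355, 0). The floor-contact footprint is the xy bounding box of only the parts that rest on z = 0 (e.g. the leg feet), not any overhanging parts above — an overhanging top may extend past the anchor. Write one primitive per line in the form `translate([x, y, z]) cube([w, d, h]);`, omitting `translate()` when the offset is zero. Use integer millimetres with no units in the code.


translate([215, 355, 434]) cube([455, 385, 30]);
translate([215, 355, 0]) cube([39, 39, 434]);
translate([631, 355, 0]) cube([39, 39, 434]);
translate([215, 701, 0]) cube([39, 39, 434]);
translate([631, 701, 0]) cube([39, 39, 434]);
translate([215, 714, 464]) cube([455, 26, 529]);


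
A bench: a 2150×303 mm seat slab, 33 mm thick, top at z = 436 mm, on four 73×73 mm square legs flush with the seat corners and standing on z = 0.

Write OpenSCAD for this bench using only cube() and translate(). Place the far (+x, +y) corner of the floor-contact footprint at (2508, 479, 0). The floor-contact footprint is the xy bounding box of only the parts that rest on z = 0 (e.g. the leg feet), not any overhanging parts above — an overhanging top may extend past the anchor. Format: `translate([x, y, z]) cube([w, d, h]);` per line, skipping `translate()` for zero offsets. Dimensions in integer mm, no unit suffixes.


// leg_h = 436 − 33 = 403
translate([358, 176, 403]) cube([2150, 303, 33]);
translate([358, 176, 0]) cube([73, 73, 403]);
translate([358, 406, 0]) cube([73, 73, 403]);
translate([2435, 176, 0]) cube([73, 73, 403]);
translate([2435, 406, 0]) cube([73, 73, 403]);


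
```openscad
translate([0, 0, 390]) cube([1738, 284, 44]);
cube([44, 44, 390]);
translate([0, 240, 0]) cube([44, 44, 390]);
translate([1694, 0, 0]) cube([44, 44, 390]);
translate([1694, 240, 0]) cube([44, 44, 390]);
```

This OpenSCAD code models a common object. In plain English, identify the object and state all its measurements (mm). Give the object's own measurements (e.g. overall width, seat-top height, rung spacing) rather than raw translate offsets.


A long wooden bench with a 1738 mm (x) × 284 mm (y) seat, 44 mm thick, its top surface 434 mm above the floor. Four 44 mm square legs at the seat corners, flush with the edges, run from z = 0 to the seat underside.


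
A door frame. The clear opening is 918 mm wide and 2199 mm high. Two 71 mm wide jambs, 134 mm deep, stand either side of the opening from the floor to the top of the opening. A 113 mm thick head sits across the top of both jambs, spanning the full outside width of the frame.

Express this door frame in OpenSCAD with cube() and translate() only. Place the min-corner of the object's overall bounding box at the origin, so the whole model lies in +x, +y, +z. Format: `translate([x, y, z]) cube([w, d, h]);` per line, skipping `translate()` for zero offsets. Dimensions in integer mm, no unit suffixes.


cube([71, 134, 2199]);
translate([989, 0, 0]) cube([71, 134, 2199]);
translate([0, 0, 2199]) cube([1060, 134, 113]);


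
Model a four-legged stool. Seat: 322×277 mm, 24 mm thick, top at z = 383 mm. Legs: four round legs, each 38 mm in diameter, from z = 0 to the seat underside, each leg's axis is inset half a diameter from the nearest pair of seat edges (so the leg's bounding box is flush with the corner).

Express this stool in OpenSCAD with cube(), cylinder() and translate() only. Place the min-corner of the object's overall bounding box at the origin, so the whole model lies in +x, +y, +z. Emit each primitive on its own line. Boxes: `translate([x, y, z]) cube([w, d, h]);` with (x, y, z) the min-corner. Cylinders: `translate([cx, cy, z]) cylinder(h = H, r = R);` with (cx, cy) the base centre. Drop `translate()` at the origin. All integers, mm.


translate([0, 0, 359]) cube([322, 277, 24]);
translate([19, 19, 0]) cylinder(h = 359, r = 19);
translate([303, 19, 0]) cylinder(h = 359, r = 19);
translate([19, 258, 0]) cylinder(h = 359, r = 19);
translate([303, 258, 0]) cylinder(h = 359, r = 19);


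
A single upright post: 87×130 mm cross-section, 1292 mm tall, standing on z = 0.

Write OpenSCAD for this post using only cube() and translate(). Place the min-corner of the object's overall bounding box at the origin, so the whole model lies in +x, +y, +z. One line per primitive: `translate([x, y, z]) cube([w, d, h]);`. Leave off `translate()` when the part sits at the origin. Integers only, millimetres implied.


cube([87, 130, 1292]);


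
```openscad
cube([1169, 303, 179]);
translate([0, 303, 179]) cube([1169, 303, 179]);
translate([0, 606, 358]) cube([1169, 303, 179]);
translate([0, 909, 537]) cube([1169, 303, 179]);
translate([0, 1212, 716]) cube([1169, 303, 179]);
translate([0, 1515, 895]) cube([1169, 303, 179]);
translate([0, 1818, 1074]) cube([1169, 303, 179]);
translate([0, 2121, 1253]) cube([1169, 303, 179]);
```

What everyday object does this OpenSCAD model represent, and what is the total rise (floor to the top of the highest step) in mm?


A staircase. The total rise is 1432 mm.

8 identical blocks, each offset up and back from the previous — a staircase. Each step is 179 mm tall and there are 8 of them, so the total rise is 8 × 179 = 1432 mm.


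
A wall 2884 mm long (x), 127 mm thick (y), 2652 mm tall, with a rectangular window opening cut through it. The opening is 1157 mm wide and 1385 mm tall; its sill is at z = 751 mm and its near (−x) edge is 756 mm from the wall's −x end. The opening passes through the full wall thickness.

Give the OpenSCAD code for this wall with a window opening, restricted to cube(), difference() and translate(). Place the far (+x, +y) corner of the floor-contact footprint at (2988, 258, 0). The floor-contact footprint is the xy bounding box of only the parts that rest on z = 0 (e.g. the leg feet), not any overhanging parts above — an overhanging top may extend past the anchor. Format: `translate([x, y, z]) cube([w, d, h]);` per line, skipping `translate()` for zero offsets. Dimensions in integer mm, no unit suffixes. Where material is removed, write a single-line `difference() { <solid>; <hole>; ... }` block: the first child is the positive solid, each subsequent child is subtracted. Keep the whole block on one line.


difference() { translate([104, 131, 0]) cube([2884, 127, 2652]); translate([860, 131, 751]) cube([1157, 127, 1385]); }


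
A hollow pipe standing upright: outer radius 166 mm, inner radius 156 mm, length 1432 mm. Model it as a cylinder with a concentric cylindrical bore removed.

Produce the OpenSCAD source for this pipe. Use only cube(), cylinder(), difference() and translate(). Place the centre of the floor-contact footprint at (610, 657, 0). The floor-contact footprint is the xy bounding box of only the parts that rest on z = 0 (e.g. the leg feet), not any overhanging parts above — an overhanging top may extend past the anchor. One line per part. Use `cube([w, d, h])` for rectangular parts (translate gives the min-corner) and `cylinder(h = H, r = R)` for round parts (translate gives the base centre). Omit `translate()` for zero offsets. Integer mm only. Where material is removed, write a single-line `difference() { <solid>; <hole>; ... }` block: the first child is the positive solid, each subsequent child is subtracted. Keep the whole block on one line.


difference() { translate([610, 657, 0]) cylinder(h = 1432, r = 166); translate([610, 657, 0]) cylinder(h = 1432, r = 156); }


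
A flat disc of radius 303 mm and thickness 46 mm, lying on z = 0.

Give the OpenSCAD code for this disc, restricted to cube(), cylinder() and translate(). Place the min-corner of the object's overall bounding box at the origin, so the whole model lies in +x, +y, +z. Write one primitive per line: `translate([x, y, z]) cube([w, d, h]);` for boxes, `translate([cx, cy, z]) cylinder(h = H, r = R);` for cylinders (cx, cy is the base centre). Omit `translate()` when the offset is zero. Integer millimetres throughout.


translate([303, 303, 0]) cylinder(h = 46, r = 303);


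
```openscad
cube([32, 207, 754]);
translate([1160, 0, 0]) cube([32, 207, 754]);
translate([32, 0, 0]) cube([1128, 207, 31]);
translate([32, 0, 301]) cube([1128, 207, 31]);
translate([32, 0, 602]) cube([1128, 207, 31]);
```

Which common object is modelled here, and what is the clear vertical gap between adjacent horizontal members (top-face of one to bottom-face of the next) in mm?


A bookshelf. The clear shelf gap is 270 mm.

Two tall side panels with 3 horizontal boards between them — a bookshelf. The first two shelf undersides are at z = 0 and z = 301; with shelf thickness 31, the clear gap is 301 − 0 − 31 = 270 mm.


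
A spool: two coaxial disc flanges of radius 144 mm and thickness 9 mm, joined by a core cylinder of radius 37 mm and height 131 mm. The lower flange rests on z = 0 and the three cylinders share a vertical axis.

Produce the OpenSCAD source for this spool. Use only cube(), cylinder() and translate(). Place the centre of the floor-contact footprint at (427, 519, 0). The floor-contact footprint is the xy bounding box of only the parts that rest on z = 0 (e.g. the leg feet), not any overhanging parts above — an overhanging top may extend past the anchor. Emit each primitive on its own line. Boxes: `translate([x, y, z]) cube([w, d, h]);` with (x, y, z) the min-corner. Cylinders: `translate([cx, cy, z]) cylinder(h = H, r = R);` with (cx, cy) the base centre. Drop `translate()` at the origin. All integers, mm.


translate([427, 519, 0]) cylinder(h = 9, r = 144);
translate([427, 519, 9]) cylinder(h = 131, r = 37);
translate([427, 519, 140]) cylinder(h = 9, r = 144);


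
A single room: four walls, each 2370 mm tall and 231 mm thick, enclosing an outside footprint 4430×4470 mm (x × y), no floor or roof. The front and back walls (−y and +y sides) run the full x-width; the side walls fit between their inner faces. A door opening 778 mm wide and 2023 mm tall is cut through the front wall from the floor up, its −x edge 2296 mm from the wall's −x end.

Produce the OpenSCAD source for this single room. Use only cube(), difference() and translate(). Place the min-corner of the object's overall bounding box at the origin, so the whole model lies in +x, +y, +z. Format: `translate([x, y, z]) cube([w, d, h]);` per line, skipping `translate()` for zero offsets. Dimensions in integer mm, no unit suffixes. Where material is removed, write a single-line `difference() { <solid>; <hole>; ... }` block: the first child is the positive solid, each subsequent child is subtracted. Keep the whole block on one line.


difference() { cube([4430, 231, 2370]); translate([2296, 0, 0]) cube([778, 231, 2023]); }
translate([0, 4239, 0]) cube([4430, 231, 2370]);
translate([0, 231, 0]) cube([231, 4008, 2370]);
translate([4199, 231, 0]) cube([231, 4008, 2370]);


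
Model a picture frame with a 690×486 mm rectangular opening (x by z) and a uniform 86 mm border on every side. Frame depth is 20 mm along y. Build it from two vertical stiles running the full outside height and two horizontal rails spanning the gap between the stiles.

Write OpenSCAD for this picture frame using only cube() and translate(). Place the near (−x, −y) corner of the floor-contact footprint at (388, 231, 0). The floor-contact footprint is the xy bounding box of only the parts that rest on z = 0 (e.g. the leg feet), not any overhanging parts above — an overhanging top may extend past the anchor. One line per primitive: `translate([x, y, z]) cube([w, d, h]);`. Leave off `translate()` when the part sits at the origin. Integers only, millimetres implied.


translate([388, 231, 0]) cube([86, 20, 658]);
translate([1164, 231, 0]) cube([86, 20, 658]);
translate([474, 231, 0]) cube([690, 20, 86]);
translate([474, 231, 572]) cube([690, 20, 86]);


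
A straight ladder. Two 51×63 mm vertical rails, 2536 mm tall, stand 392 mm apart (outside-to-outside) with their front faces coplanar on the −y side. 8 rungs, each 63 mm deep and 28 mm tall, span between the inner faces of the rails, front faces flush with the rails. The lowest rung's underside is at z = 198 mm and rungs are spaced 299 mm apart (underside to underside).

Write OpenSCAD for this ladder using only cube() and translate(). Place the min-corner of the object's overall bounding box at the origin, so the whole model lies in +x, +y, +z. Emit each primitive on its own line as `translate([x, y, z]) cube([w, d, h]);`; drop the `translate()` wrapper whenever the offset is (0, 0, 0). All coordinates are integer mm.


// rung span = 392 - 2*51 = 290
// rung[k] z = 198 + k*299
cube([51, 63, 2536]);
translate([341, 0, 0]) cube([51, 63, 2536]);
translate([51, 0, 198]) cube([290, 63, 28]);
translate([51, 0, 497]) cube([290, 63, 28]);
translate([51, 0, 796]) cube([290, 63, 28]);
translate([51, 0, 1095]) cube([290, 63, 28]);
translate([51, 0, 1394]) cube([290, 63, 28]);
translate([51, 0, 1693]) cube([290, 63, 28]);
translate([51, 0, 1992]) cube([290, 63, 28]);
translate([51, 0, 2291]) cube([290, 63, 28]);


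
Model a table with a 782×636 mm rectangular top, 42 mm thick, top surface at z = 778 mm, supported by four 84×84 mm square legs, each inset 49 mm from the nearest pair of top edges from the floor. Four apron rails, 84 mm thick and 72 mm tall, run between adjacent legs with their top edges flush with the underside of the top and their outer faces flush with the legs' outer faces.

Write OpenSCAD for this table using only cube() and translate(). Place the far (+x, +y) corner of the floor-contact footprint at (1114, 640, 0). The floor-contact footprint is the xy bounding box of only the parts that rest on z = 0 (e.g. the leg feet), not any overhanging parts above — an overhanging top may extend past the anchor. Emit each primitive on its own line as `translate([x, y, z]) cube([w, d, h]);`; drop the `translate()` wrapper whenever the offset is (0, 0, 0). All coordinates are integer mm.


translate([381, 53, 736]) cube([782, 636, 42]);
translate([430, 102, 0]) cube([84, 84, 736]);
translate([1030, 102, 0]) cube([84, 84, 736]);
translate([430, 556, 0]) cube([84, 84, 736]);
translate([1030, 556, 0]) cube([84, 84, 736]);
translate([514, 102, 664]) cube([516, 84, 72]);
translate([514, 556, 664]) cube([516, 84, 72]);
translate([430, 186, 664]) cube([84, 370, 72]);
translate([1030, 186, 664]) cube([84, 370, 72]);


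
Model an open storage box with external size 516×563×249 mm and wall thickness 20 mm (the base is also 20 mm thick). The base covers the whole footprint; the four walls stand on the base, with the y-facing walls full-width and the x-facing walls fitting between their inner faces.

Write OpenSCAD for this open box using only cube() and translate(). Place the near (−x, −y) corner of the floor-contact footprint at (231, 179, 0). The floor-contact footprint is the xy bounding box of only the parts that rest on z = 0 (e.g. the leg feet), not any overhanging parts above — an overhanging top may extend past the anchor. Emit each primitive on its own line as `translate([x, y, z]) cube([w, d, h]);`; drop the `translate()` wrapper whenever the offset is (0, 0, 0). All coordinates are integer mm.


translate([231, 179, 0]) cube([516, 563, 20]);
translate([231, 179, 20]) cube([516, 20, 229]);
translate([231, 722, 20]) cube([516, 20, 229]);
translate([231, 199, 20]) cube([20, 523, 229]);
translate([727, 199, 20]) cube([20, 523, 229]);


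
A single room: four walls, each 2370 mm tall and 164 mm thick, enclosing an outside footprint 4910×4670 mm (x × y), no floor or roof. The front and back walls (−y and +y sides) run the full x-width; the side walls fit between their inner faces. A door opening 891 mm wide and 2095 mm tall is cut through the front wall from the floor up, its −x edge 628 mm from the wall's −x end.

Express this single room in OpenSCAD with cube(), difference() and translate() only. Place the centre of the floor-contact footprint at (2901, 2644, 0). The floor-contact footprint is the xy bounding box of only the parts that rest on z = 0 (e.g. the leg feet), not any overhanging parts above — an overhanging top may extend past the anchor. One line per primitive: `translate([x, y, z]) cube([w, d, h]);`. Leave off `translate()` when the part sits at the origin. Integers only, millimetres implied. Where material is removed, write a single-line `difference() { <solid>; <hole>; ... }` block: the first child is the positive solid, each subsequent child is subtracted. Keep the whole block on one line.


difference() { translate([446, 309, 0]) cube([4910, 164, 2370]); translate([1074, 309, 0]) cube([891, 164, 2095]); }
translate([446, 4815, 0]) cube([4910, 164, 2370]);
translate([446, 473, 0]) cube([164, 4342, 2370]);
translate([5192, 473, 0]) cube([164, 4342, 2370]);
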